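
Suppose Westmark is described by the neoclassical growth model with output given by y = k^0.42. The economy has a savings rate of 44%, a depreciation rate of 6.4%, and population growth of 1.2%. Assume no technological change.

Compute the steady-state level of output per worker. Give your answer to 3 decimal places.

In steady state, investment equals break-even investment: s·k^α = (n + δ)·k.
Rearranging, k^(1−α) = s / (n + δ).
k^0.58 = 0.44 / (0.012 + 0.064) = 0.44 / 0.076 = 5.7895
k* = 5.7895^(1/0.58) ≈ 20.6490
y* = (k*)^α = 20.6490^0.42 ≈ 3.5666

y* ≈ 3.567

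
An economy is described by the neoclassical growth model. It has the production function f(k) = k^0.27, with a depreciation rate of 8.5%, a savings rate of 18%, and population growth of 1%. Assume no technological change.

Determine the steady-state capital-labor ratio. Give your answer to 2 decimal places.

At the steady state, Δk = 0, so s·k^α = (n + δ)·k.
Dividing both sides by k: k^(1−α) = s / (n + δ).
k^0.73 = 0.18 / (0.010 + 0.085) = 0.18 / 0.095 = 1.8947
k* = 1.8947^(1/0.73) ≈ 2.3999

k* = 2.40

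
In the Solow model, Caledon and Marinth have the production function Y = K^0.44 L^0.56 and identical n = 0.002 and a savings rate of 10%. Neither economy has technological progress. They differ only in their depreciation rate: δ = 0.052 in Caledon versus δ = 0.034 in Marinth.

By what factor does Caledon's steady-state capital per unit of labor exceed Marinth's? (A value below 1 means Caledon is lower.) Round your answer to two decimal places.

Steady-state k* = [s/(n + δ)]^(1/(1−α)), so the ratio is [ (s_C/(n + δ)_C) / (s_M/(n + δ)_M) ]^1.7857.
s_C/(n + δ)_C = 0.10/0.054 = 1.8519; s_M/(n + δ)_M = 0.10/0.036 = 2.7778.
Ratio = (1.8519/2.7778)^1.7857 = 0.6667^1.7857 ≈ 0.4848

k*_C / k*_M ≈ 0.48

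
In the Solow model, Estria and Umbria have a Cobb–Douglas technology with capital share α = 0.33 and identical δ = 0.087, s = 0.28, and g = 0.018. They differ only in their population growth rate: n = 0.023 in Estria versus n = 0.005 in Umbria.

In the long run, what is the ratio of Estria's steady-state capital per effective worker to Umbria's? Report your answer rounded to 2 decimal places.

Steady-state k* = [s/(n + g + δ)]^(1/(1−α)), so the ratio is [ (s_E/(n + g + δ)_E) / (s_U/(n + g + δ)_U) ]^1.4925.
s_E/(n + g + δ)_E = 0.28/0.128 = 2.1875; s_U/(n + g + δ)_U = 0.28/0.110 = 2.5455.
Ratio = (2.1875/2.5455)^1.4925 = 0.8594^1.4925 ≈ 0.7976

k*_E / k*_U ≈ 0.80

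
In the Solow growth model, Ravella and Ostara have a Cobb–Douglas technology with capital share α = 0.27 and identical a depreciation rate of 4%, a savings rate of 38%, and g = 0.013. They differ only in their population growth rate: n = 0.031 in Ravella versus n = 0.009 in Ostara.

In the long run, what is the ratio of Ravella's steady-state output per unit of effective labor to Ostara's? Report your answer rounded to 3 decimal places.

ratio ≈ 0.894

Steady-state y* = [s/(n + g + δ)]^(α/(1−α)), so the ratio is [ (s_R/(n + g + δ)_R) / (s_O/(n + g + δ)_O) ]^0.3699.
s_R/(n + g + δ)_R = 0.38/0.084 = 4.5238; s_O/(n + g + δ)_O = 0.38/0.062 = 6.1290.
Ratio = (4.5238/6.1290)^0.3699 = 0.7381^0.3699 ≈ 0.8937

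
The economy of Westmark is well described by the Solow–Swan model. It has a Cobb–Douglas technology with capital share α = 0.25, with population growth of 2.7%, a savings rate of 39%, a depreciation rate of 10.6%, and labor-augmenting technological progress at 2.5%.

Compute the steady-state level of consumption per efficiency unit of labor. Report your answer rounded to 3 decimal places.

c* ≈ 0.824

In steady state, investment equals break-even investment: s·k^α = (n + g + δ)·k.
Rearranging, k^(1−α) = s / (n + g + δ).
k^0.75 = 0.39 / (0.027 + 0.025 + 0.106) = 0.39 / 0.158 = 2.4684
k* = 2.4684^(1/0.75) ≈ 3.3360
y* = (k*)^α = 3.3360^0.25 ≈ 1.3515
c* = (1 − s)·y* = (1 − 0.39) × 1.3515 ≈ 0.8244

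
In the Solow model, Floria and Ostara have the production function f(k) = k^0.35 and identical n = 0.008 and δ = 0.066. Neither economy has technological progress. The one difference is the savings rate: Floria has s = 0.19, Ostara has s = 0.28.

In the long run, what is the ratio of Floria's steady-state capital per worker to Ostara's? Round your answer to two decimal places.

Steady-state k* = [s/(n + δ)]^(1/(1−α)), so the ratio is [ (s_F/(n + δ)_F) / (s_O/(n + δ)_O) ]^1.5385.
s_F/(n + δ)_F = 0.19/0.074 = 2.5676; s_O/(n + δ)_O = 0.28/0.074 = 3.7838.
Ratio = (2.5676/3.7838)^1.5385 = 0.6786^1.5385 ≈ 0.5507

ratio ≈ 0.55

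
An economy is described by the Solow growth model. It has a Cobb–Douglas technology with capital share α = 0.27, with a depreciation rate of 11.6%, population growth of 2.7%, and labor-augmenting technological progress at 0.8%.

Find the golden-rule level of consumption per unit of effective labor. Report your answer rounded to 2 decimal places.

At the golden rule, f'(k) = n + g + δ, so α·k^(α−1) = n + g + δ and k_gold = (α/(n + g + δ))^(1/(1−α)).
k_gold = (0.27/0.151)^(1/0.73) = 1.7881^1.3699 ≈ 2.2169
c_gold = f(k_gold) − (n + g + δ)·k_gold = 1.2398 − 0.151×2.2169 ≈ 0.9050

c_gold ≈ 0.91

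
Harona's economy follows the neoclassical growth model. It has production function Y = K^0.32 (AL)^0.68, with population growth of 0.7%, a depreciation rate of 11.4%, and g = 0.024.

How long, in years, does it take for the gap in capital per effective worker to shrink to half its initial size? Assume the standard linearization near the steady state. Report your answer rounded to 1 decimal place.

Near the steady state the convergence rate is λ = (1 − α)(n + g + δ).
λ = (1 − 0.32) × 0.145 = 0.68 × 0.145 = 0.0986
Half-life = ln 2 / λ = 0.6931 / 0.0986 ≈ 7.03 years

half-life ≈ 7.0 years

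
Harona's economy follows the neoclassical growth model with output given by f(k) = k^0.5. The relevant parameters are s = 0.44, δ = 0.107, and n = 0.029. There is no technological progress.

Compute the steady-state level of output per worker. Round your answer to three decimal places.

y* ≈ 3.235

At the steady state, Δk = 0, so s·k^α = (n + δ)·k.
Dividing both sides by k: k^(1−α) = s / (n + δ).
k^0.5 = 0.44 / (0.029 + 0.107) = 0.44 / 0.136 = 3.2353
k* = 3.2353^(1/0.5) ≈ 10.4672
y* = (k*)^α = 10.4672^0.5 ≈ 3.2353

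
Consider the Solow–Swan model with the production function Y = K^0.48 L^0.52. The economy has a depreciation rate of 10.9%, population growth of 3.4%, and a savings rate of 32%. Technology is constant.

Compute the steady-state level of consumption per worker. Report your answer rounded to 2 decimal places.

At the steady state, Δk = 0, so s·k^α = (n + δ)·k.
Rearranging, k^(1−α) = s / (n + δ).
k^0.52 = 0.32 / (0.034 + 0.109) = 0.32 / 0.143 = 2.2378
k* = 2.2378^(1/0.52) ≈ 4.7069
y* = (k*)^α = 4.7069^0.48 ≈ 2.1034
c* = (1 − s)·y* = (1 − 0.32) × 2.1034 ≈ 1.4303

c* = 1.43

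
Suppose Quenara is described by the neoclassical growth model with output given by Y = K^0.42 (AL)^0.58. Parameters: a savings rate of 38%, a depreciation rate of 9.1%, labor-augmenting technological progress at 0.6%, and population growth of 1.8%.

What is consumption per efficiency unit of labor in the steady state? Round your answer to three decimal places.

In steady state, investment equals break-even investment: s·k^α = (n + g + δ)·k.
Dividing both sides by k: k^(1−α) = s / (n + g + δ).
k^0.58 = 0.38 / (0.018 + 0.006 + 0.091) = 0.38 / 0.115 = 3.3043
k* = 3.3043^(1/0.58) ≈ 7.8517
y* = (k*)^α = 7.8517^0.42 ≈ 2.3762
c* = (1 − s)·y* = (1 − 0.38) × 2.3762 ≈ 1.4732

c* ≈ 1.473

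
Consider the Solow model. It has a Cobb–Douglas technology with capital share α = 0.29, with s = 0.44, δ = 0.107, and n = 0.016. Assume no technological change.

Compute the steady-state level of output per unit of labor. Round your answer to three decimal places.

y* = 1.683

At the steady state, Δk = 0, so s·k^α = (n + δ)·k.
Dividing both sides by k: k^(1−α) = s / (n + δ).
k^0.71 = 0.44 / (0.016 + 0.107) = 0.44 / 0.123 = 3.5772
k* = 3.5772^(1/0.71) ≈ 6.0206
y* = (k*)^α = 6.0206^0.29 ≈ 1.6830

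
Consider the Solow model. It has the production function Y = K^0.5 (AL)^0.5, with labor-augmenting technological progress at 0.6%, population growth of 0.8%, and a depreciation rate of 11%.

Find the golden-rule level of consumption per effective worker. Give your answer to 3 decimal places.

c_gold ≈ 2.016

At the golden rule, f'(k) = n + g + δ, so α·k^(α−1) = n + g + δ and k_gold = (α/(n + g + δ))^(1/(1−α)).
k_gold = (0.5/0.124)^(1/0.5) = 4.0323^2 ≈ 16.2594
c_gold = f(k_gold) − (n + g + δ)·k_gold = 4.0323 − 0.124×16.2594 ≈ 2.0161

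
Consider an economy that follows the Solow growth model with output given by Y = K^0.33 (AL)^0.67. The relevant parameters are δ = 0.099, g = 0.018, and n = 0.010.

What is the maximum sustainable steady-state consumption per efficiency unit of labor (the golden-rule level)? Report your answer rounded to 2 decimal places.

At the golden rule, f'(k) = n + g + δ, so α·k^(α−1) = n + g + δ and k_gold = (α/(n + g + δ))^(1/(1−α)).
k_gold = (0.33/0.127)^(1/0.67) = 2.5984^1.4925 ≈ 4.1586
c_gold = f(k_gold) − (n + g + δ)·k_gold = 1.6005 − 0.127×4.1586 ≈ 1.0724

c_gold ≈ 1.07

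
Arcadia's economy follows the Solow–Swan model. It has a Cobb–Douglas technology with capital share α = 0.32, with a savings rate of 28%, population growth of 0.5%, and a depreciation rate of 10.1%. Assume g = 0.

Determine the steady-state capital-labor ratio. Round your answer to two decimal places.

k* = 4.17

Steady state requires s·f(k) = (n + δ)·k, i.e. s·k^α = (n + δ)·k.
Rearranging, k^(1−α) = s / (n + δ).
k^0.68 = 0.28 / (0.005 + 0.101) = 0.28 / 0.106 = 2.6415
k* = 2.6415^(1/0.68) ≈ 4.1722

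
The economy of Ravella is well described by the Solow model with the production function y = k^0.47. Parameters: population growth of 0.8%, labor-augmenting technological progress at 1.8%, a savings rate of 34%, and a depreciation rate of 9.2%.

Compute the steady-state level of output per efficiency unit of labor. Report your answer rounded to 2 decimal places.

y* ≈ 2.56

Steady state requires s·f(k) = (n + g + δ)·k, i.e. s·k^α = (n + g + δ)·k.
Dividing both sides by k: k^(1−α) = s / (n + g + δ).
k^0.53 = 0.34 / (0.008 + 0.018 + 0.092) = 0.34 / 0.118 = 2.8814
k* = 2.8814^(1/0.53) ≈ 7.3651
y* = (k*)^α = 7.3651^0.47 ≈ 2.5561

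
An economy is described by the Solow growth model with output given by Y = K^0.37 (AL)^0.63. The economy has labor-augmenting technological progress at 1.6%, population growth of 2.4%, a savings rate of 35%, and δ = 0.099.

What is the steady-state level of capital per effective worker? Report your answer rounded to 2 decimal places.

At the steady state, Δk = 0, so s·k^α = (n + g + δ)·k.
Dividing both sides by k: k^(1−α) = s / (n + g + δ).
k^0.63 = 0.35 / (0.024 + 0.016 + 0.099) = 0.35 / 0.139 = 2.5180
k* = 2.5180^(1/0.63) ≈ 4.3311

k* = 4.33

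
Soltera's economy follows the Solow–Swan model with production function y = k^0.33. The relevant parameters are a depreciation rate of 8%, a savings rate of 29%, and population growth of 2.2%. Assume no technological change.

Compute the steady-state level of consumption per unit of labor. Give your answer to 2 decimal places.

c* = 1.19

In steady state, investment equals break-even investment: s·k^α = (n + δ)·k.
Dividing both sides by k: k^(1−α) = s / (n + δ).
k^0.67 = 0.29 / (0.022 + 0.080) = 0.29 / 0.102 = 2.8431
k* = 2.8431^(1/0.67) ≈ 4.7567
y* = (k*)^α = 4.7567^0.33 ≈ 1.6731
c* = (1 − s)·y* = (1 − 0.29) × 1.6731 ≈ 1.1879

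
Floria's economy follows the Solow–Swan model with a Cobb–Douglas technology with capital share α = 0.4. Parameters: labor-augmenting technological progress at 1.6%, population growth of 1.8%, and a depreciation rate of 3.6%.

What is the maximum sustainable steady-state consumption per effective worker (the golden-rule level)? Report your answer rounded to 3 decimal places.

At the golden rule, f'(k) = n + g + δ, so α·k^(α−1) = n + g + δ and k_gold = (α/(n + g + δ))^(1/(1−α)).
k_gold = (0.4/0.070)^(1/0.6) = 5.7143^1.6667 ≈ 18.2654
c_gold = f(k_gold) − (n + g + δ)·k_gold = 3.1963 − 0.070×18.2654 ≈ 1.9177

c_gold ≈ 1.918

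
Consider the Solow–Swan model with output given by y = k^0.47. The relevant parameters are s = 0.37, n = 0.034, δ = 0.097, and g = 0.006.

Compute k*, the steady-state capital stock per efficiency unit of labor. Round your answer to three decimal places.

At the steady state, Δk = 0, so s·k^α = (n + g + δ)·k.
Dividing both sides by k: k^(1−α) = s / (n + g + δ).
k^0.53 = 0.37 / (0.034 + 0.006 + 0.097) = 0.37 / 0.137 = 2.7007
k* = 2.7007^(1/0.53) ≈ 6.5179

k* = 6.518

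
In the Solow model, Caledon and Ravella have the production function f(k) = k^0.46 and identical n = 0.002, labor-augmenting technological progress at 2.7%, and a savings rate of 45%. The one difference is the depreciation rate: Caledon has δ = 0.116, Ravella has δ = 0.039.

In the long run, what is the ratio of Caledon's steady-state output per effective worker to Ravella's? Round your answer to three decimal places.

y*_C / y*_R ≈ 0.525

Steady-state y* = [s/(n + g + δ)]^(α/(1−α)), so the ratio is [ (s_C/(n + g + δ)_C) / (s_R/(n + g + δ)_R) ]^0.8519.
s_C/(n + g + δ)_C = 0.45/0.145 = 3.1034; s_R/(n + g + δ)_R = 0.45/0.068 = 6.6176.
Ratio = (3.1034/6.6176)^0.8519 = 0.4690^0.8519 ≈ 0.5247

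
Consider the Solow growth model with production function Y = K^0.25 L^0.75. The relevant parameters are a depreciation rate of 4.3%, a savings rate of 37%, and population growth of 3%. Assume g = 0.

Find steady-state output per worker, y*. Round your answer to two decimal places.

Steady state requires s·f(k) = (n + δ)·k, i.e. s·k^α = (n + δ)·k.
Dividing both sides by k: k^(1−α) = s / (n + δ).
k^0.75 = 0.37 / (0.030 + 0.043) = 0.37 / 0.073 = 5.0685
k* = 5.0685^(1/0.75) ≈ 8.7064
y* = (k*)^α = 8.7064^0.25 ≈ 1.7177

y* = 1.72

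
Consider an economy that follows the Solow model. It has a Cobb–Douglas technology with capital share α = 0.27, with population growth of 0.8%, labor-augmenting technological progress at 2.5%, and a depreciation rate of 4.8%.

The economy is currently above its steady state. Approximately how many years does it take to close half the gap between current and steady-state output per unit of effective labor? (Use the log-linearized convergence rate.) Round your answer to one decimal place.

t_½ ≈ 11.7 years

Near the steady state the convergence rate is λ = (1 − α)(n + g + δ).
λ = (1 − 0.27) × 0.081 = 0.73 × 0.081 = 0.05913
Half-life = ln 2 / λ = 0.6931 / 0.05913 ≈ 11.72 years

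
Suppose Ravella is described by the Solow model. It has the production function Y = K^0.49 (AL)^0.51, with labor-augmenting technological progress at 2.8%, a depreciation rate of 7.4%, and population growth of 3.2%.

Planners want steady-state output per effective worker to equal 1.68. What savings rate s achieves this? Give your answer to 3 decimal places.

Steady state requires s·f(k) = (n + g + δ)·k, i.e. s·k^α = (n + g + δ)·k.
Since y* = [s/(n + g + δ)]^(α/(1−α)), we have s/(n + g + δ) = (y*)^((1−α)/α) = 1.68^1.0408 = 1.7159.
Therefore s = 1.7159 × (n + g + δ) = 1.7159 × 0.134 = 0.2299.

s ≈ 0.230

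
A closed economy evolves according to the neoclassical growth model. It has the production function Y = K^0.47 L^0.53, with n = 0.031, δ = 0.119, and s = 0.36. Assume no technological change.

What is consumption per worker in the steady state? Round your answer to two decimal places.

Steady state requires s·f(k) = (n + δ)·k, i.e. s·k^α = (n + δ)·k.
Rearranging, k^(1−α) = s / (n + δ).
k^0.53 = 0.36 / (0.031 + 0.119) = 0.36 / 0.150 = 2.4000
k* = 2.4000^(1/0.53) ≈ 5.2165
y* = (k*)^α = 5.2165^0.47 ≈ 2.1735
c* = (1 − s)·y* = (1 − 0.36) × 2.1735 ≈ 1.3910

c* = 1.39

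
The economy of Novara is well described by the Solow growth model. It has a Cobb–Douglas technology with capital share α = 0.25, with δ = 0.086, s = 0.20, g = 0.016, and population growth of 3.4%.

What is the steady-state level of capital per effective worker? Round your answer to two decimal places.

At the steady state, Δk = 0, so s·k^α = (n + g + δ)·k.
Rearranging, k^(1−α) = s / (n + g + δ).
k^0.75 = 0.20 / (0.034 + 0.016 + 0.086) = 0.20 / 0.136 = 1.4706
k* = 1.4706^(1/0.75) ≈ 1.6723

k* ≈ 1.67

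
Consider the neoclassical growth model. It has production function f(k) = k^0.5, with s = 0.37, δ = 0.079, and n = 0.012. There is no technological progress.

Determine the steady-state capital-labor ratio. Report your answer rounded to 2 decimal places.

k* ≈ 16.53

In steady state, investment equals break-even investment: s·k^α = (n + δ)·k.
Dividing both sides by k: k^(1−α) = s / (n + δ).
k^0.5 = 0.37 / (0.012 + 0.079) = 0.37 / 0.091 = 4.0659
k* = 4.0659^(1/0.5) ≈ 16.5315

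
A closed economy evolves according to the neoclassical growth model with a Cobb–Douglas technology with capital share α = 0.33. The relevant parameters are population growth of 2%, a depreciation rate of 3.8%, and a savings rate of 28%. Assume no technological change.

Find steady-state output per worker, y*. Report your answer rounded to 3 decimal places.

y* = 2.172

At the steady state, Δk = 0, so s·k^α = (n + δ)·k.
Rearranging, k^(1−α) = s / (n + δ).
k^0.67 = 0.28 / (0.020 + 0.038) = 0.28 / 0.058 = 4.8276
k* = 4.8276^(1/0.67) ≈ 10.4832
y* = (k*)^α = 10.4832^0.33 ≈ 2.1715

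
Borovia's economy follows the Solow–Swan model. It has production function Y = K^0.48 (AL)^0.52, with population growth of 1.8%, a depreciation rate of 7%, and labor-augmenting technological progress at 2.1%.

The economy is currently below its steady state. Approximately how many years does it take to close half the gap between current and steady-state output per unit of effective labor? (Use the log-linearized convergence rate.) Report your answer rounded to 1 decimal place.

Near the steady state the convergence rate is λ = (1 − α)(n + g + δ).
λ = (1 − 0.48) × 0.109 = 0.52 × 0.109 = 0.05668
Half-life = ln 2 / λ = 0.6931 / 0.05668 ≈ 12.23 years

t_½ ≈ 12.2 years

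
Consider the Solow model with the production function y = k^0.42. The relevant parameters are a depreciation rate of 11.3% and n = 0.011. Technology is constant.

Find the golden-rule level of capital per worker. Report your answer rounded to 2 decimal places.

The golden rule sets f'(k) = n + δ, i.e. α·k^(α−1) = n + δ.
So k^(1−α) = α / (n + δ) = 0.42 / 0.124 = 3.3871.
k_gold = 3.3871^(1/0.58) ≈ 8.1940

k_gold ≈ 8.19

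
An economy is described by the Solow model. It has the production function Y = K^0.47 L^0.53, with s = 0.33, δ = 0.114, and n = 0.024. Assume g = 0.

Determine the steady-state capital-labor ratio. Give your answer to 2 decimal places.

At the steady state, Δk = 0, so s·k^α = (n + δ)·k.
Dividing both sides by k: k^(1−α) = s / (n + δ).
k^0.53 = 0.33 / (0.024 + 0.114) = 0.33 / 0.138 = 2.3913
k* = 2.3913^(1/0.53) ≈ 5.1809

k* = 5.18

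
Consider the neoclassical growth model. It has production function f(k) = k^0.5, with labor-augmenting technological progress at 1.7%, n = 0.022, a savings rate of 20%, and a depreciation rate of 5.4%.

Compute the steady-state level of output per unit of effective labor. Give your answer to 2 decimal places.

y* ≈ 2.15

Steady state requires s·f(k) = (n + g + δ)·k, i.e. s·k^α = (n + g + δ)·k.
Rearranging, k^(1−α) = s / (n + g + δ).
k^0.5 = 0.20 / (0.022 + 0.017 + 0.054) = 0.20 / 0.093 = 2.1505
k* = 2.1505^(1/0.5) ≈ 4.6247
y* = (k*)^α = 4.6247^0.5 ≈ 2.1505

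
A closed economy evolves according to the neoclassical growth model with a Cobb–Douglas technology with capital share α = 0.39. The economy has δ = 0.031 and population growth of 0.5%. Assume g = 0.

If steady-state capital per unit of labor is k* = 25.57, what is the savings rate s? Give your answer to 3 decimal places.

At the steady state, Δk = 0, so s·k^α = (n + δ)·k.
So s / (n + δ) = (k*)^(1−α) = 25.57^0.61 = 7.2230.
Therefore s = 7.2230 × (n + δ) = 7.2230 × 0.036 = 0.2600.

s ≈ 0.260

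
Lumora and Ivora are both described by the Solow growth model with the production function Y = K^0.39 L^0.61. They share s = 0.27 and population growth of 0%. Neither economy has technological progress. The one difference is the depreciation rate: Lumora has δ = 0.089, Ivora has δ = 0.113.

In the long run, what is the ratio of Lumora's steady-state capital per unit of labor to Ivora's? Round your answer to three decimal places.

Steady-state k* = [s/(n + δ)]^(1/(1−α)), so the ratio is [ (s_L/(n + δ)_L) / (s_I/(n + δ)_I) ]^1.6393.
s_L/(n + δ)_L = 0.27/0.089 = 3.0337; s_I/(n + δ)_I = 0.27/0.113 = 2.3894.
Ratio = (3.0337/2.3894)^1.6393 = 1.2696^1.6393 ≈ 1.4789

k*_L / k*_I ≈ 1.479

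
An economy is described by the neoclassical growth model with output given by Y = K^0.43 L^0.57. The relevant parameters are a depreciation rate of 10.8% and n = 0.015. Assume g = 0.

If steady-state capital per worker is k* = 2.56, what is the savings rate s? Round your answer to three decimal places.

Steady state requires s·f(k) = (n + δ)·k, i.e. s·k^α = (n + δ)·k.
So s / (n + δ) = (k*)^(1−α) = 2.56^0.57 = 1.7088.
Therefore s = 1.7088 × (n + δ) = 1.7088 × 0.123 = 0.2102.

s ≈ 0.210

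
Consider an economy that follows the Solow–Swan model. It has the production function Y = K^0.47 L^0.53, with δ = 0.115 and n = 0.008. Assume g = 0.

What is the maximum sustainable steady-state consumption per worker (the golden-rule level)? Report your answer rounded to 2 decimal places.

c_gold ≈ 1.74

At the golden rule, f'(k) = n + δ, so α·k^(α−1) = n + δ and k_gold = (α/(n + δ))^(1/(1−α)).
k_gold = (0.47/0.123)^(1/0.53) = 3.8211^1.8868 ≈ 12.5451
c_gold = f(k_gold) − (n + δ)·k_gold = 3.2831 − 0.123×12.5451 ≈ 1.7401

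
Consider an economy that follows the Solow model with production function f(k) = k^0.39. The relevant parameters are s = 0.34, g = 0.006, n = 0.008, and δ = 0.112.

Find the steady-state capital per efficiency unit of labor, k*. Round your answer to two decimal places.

k* = 5.09

Steady state requires s·f(k) = (n + g + δ)·k, i.e. s·k^α = (n + g + δ)·k.
Rearranging, k^(1−α) = s / (n + g + δ).
k^0.61 = 0.34 / (0.008 + 0.006 + 0.112) = 0.34 / 0.126 = 2.6984
k* = 2.6984^(1/0.61) ≈ 5.0902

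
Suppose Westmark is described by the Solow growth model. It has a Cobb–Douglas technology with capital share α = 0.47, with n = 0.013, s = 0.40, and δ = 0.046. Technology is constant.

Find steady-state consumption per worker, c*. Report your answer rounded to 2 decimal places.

At the steady state, Δk = 0, so s·k^α = (n + δ)·k.
Rearranging, k^(1−α) = s / (n + δ).
k^0.53 = 0.40 / (0.013 + 0.046) = 0.40 / 0.059 = 6.7797
k* = 6.7797^(1/0.53) ≈ 37.0102
y* = (k*)^α = 37.0102^0.47 ≈ 5.4590
c* = (1 − s)·y* = (1 − 0.40) × 5.4590 ≈ 3.2754

c* ≈ 3.28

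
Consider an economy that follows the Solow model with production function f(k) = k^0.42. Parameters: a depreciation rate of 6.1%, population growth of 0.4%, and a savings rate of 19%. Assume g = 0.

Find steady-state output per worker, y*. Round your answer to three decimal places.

y* ≈ 2.174

Steady state requires s·f(k) = (n + δ)·k, i.e. s·k^α = (n + δ)·k.
Dividing both sides by k: k^(1−α) = s / (n + δ).
k^0.58 = 0.19 / (0.004 + 0.061) = 0.19 / 0.065 = 2.9231
k* = 2.9231^(1/0.58) ≈ 6.3559
y* = (k*)^α = 6.3559^0.42 ≈ 2.1744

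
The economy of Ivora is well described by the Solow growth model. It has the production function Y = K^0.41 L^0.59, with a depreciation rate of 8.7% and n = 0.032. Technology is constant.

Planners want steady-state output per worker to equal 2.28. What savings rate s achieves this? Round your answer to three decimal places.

s ≈ 0.390

In steady state, investment equals break-even investment: s·k^α = (n + δ)·k.
Since y* = [s/(n + δ)]^(α/(1−α)), we have s/(n + δ) = (y*)^((1−α)/α) = 2.28^1.439 = 3.2739.
Therefore s = 3.2739 × (n + δ) = 3.2739 × 0.119 = 0.3896.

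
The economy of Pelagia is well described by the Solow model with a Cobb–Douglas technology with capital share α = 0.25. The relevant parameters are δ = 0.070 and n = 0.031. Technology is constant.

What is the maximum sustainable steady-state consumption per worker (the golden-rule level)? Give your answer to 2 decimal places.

c_gold ≈ 1.01

At the golden rule, f'(k) = n + δ, so α·k^(α−1) = n + δ and k_gold = (α/(n + δ))^(1/(1−α)).
k_gold = (0.25/0.101)^(1/0.75) = 2.4752^1.3333 ≈ 3.3481
c_gold = f(k_gold) − (n + δ)·k_gold = 1.3527 − 0.101×3.3481 ≈ 1.0145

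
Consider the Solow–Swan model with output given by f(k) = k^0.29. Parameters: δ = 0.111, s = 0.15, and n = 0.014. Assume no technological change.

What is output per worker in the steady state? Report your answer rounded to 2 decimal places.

y* = 1.08

Steady state requires s·f(k) = (n + δ)·k, i.e. s·k^α = (n + δ)·k.
Rearranging, k^(1−α) = s / (n + δ).
k^0.71 = 0.15 / (0.014 + 0.111) = 0.15 / 0.125 = 1.2000
k* = 1.2000^(1/0.71) ≈ 1.2928
y* = (k*)^α = 1.2928^0.29 ≈ 1.0773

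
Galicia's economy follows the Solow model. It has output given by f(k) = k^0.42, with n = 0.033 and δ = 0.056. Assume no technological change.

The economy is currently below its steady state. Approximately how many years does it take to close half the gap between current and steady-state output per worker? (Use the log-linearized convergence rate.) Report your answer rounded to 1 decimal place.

t_½ ≈ 13.4 years

Near the steady state the convergence rate is λ = (1 − α)(n + δ).
λ = (1 − 0.42) × 0.089 = 0.58 × 0.089 = 0.05162
Half-life = ln 2 / λ = 0.6931 / 0.05162 ≈ 13.43 years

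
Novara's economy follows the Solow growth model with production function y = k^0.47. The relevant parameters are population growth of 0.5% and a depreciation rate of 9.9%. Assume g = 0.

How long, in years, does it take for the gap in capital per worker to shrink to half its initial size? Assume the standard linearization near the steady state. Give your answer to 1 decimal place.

Near the steady state the convergence rate is λ = (1 − α)(n + δ).
λ = (1 − 0.47) × 0.104 = 0.53 × 0.104 = 0.05512
Half-life = ln 2 / λ = 0.6931 / 0.05512 ≈ 12.57 years

t_½ ≈ 12.6 years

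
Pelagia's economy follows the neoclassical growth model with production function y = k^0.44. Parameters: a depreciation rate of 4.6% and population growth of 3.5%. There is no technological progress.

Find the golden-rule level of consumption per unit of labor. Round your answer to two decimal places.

c_gold ≈ 2.12

At the golden rule, f'(k) = n + δ, so α·k^(α−1) = n + δ and k_gold = (α/(n + δ))^(1/(1−α)).
k_gold = (0.44/0.081)^(1/0.56) = 5.4321^1.7857 ≈ 20.5320
c_gold = f(k_gold) − (n + δ)·k_gold = 3.7798 − 0.081×20.5320 ≈ 2.1167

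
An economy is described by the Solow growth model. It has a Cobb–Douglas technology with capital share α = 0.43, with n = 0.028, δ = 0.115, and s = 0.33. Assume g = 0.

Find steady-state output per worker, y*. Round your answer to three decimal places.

y* = 1.879

Steady state requires s·f(k) = (n + δ)·k, i.e. s·k^α = (n + δ)·k.
Rearranging, k^(1−α) = s / (n + δ).
k^0.57 = 0.33 / (0.028 + 0.115) = 0.33 / 0.143 = 2.3077
k* = 2.3077^(1/0.57) ≈ 4.3367
y* = (k*)^α = 4.3367^0.43 ≈ 1.8792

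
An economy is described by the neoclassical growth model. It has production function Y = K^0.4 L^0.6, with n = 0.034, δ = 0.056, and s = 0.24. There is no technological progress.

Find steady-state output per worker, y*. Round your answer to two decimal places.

Steady state requires s·f(k) = (n + δ)·k, i.e. s·k^α = (n + δ)·k.
Dividing both sides by k: k^(1−α) = s / (n + δ).
k^0.6 = 0.24 / (0.034 + 0.056) = 0.24 / 0.090 = 2.6667
k* = 2.6667^(1/0.6) ≈ 5.1281
y* = (k*)^α = 5.1281^0.4 ≈ 1.9230

y* = 1.92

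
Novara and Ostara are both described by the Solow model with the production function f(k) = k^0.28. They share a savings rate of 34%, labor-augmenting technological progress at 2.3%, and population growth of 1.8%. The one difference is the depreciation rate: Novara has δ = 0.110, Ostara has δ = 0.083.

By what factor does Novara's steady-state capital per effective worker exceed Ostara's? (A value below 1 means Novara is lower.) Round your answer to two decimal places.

Steady-state k* = [s/(n + g + δ)]^(1/(1−α)), so the ratio is [ (s_N/(n + g + δ)_N) / (s_O/(n + g + δ)_O) ]^1.3889.
s_N/(n + g + δ)_N = 0.34/0.151 = 2.2517; s_O/(n + g + δ)_O = 0.34/0.124 = 2.7419.
Ratio = (2.2517/2.7419)^1.3889 = 0.8212^1.3889 ≈ 0.7606

k*_N / k*_O ≈ 0.76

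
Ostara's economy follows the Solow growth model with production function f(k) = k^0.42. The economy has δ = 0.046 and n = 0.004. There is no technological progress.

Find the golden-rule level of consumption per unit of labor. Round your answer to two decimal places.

At the golden rule, f'(k) = n + δ, so α·k^(α−1) = n + δ and k_gold = (α/(n + δ))^(1/(1−α)).
k_gold = (0.42/0.050)^(1/0.58) = 8.4000^1.7241 ≈ 39.2238
c_gold = f(k_gold) − (n + δ)·k_gold = 4.6697 − 0.050×39.2238 ≈ 2.7085

c_gold ≈ 2.71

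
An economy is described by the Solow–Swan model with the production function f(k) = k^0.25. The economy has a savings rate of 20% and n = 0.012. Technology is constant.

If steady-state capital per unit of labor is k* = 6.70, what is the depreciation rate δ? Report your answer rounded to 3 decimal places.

δ ≈ 0.036

In steady state, investment equals break-even investment: s·k^α = (n + δ)·k.
So s / (n + δ) = (k*)^(1−α) = 6.70^0.75 = 4.1644.
Therefore n + δ = s / 4.1644 = 0.20 / 4.1644 = 0.0480, so δ = 0.0480 − 0.012 = 0.0360.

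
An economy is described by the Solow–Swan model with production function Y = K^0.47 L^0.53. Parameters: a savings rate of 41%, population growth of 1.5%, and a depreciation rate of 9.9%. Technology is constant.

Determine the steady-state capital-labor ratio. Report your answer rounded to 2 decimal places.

Steady state requires s·f(k) = (n + δ)·k, i.e. s·k^α = (n + δ)·k.
Rearranging, k^(1−α) = s / (n + δ).
k^0.53 = 0.41 / (0.015 + 0.099) = 0.41 / 0.114 = 3.5965
k* = 3.5965^(1/0.53) ≈ 11.1900

k* = 11.19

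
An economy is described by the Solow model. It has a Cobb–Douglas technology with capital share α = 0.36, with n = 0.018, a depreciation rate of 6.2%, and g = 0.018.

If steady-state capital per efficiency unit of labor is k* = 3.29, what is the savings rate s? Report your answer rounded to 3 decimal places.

s ≈ 0.210

At the steady state, Δk = 0, so s·k^α = (n + g + δ)·k.
So s / (n + g + δ) = (k*)^(1−α) = 3.29^0.64 = 2.1429.
Therefore s = 2.1429 × (n + g + δ) = 2.1429 × 0.098 = 0.2100.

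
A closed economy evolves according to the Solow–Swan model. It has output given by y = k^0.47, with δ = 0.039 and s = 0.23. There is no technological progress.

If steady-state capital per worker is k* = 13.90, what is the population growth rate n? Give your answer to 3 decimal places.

At the steady state, Δk = 0, so s·k^α = (n + δ)·k.
So s / (n + δ) = (k*)^(1−α) = 13.90^0.53 = 4.0346.
Therefore n + δ = s / 4.0346 = 0.23 / 4.0346 = 0.0570, so n = 0.0570 − 0.039 = 0.0180.

n ≈ 0.018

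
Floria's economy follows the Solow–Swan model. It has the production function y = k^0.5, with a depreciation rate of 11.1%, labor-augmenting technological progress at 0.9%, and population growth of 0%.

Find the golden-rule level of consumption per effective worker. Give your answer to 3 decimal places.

c_gold ≈ 2.083

At the golden rule, f'(k) = n + g + δ, so α·k^(α−1) = n + g + δ and k_gold = (α/(n + g + δ))^(1/(1−α)).
k_gold = (0.5/0.120)^(1/0.5) = 4.1667^2 ≈ 17.3614
c_gold = f(k_gold) − (n + g + δ)·k_gold = 4.1667 − 0.120×17.3614 ≈ 2.0833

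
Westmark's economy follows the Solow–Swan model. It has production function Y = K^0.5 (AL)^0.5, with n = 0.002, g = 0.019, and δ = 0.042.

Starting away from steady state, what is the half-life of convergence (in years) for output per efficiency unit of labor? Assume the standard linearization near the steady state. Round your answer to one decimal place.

Near the steady state the convergence rate is λ = (1 − α)(n + g + δ).
λ = (1 − 0.5) × 0.063 = 0.5 × 0.063 = 0.0315
Half-life = ln 2 / λ = 0.6931 / 0.0315 ≈ 22.00 years

half-life ≈ 22.0 years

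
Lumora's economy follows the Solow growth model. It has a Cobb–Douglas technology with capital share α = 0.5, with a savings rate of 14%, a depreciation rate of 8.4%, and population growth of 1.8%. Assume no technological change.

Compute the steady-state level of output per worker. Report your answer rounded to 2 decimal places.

Steady state requires s·f(k) = (n + δ)·k, i.e. s·k^α = (n + δ)·k.
Dividing both sides by k: k^(1−α) = s / (n + δ).
k^0.5 = 0.14 / (0.018 + 0.084) = 0.14 / 0.102 = 1.3725
k* = 1.3725^(1/0.5) ≈ 1.8838
y* = (k*)^α = 1.8838^0.5 ≈ 1.3725

y* ≈ 1.37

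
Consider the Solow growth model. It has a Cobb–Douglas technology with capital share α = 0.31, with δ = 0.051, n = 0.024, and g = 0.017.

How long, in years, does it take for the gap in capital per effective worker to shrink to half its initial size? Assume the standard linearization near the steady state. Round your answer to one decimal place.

Near the steady state the convergence rate is λ = (1 − α)(n + g + δ).
λ = (1 − 0.31) × 0.092 = 0.69 × 0.092 = 0.06348
Half-life = ln 2 / λ = 0.6931 / 0.06348 ≈ 10.92 years

t_½ ≈ 10.9 years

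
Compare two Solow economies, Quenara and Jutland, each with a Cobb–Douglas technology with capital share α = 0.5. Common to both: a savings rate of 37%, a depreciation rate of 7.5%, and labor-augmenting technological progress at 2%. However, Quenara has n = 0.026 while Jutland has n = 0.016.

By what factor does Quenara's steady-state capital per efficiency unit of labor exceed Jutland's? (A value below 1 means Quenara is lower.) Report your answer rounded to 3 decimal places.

k*_Q / k*_J ≈ 0.842

Steady-state k* = [s/(n + g + δ)]^(1/(1−α)), so the ratio is [ (s_Q/(n + g + δ)_Q) / (s_J/(n + g + δ)_J) ]^2.
s_Q/(n + g + δ)_Q = 0.37/0.121 = 3.0579; s_J/(n + g + δ)_J = 0.37/0.111 = 3.3333.
Ratio = (3.0579/3.3333)^2 = 0.9174^2 ≈ 0.8416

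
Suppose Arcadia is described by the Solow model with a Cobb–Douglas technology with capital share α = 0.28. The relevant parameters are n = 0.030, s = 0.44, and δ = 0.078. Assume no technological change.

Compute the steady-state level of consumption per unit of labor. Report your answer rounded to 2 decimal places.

In steady state, investment equals break-even investment: s·k^α = (n + δ)·k.
Rearranging, k^(1−α) = s / (n + δ).
k^0.72 = 0.44 / (0.030 + 0.078) = 0.44 / 0.108 = 4.0741
k* = 4.0741^(1/0.72) ≈ 7.0350
y* = (k*)^α = 7.0350^0.28 ≈ 1.7268
c* = (1 − s)·y* = (1 − 0.44) × 1.7268 ≈ 0.9670

c* ≈ 0.97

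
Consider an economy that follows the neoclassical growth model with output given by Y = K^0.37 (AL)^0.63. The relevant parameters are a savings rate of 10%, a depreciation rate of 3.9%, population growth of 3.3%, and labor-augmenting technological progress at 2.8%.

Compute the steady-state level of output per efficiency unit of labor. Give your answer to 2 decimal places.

At the steady state, Δk = 0, so s·k^α = (n + g + δ)·k.
Rearranging, k^(1−α) = s / (n + g + δ).
k^0.63 = 0.10 / (0.033 + 0.028 + 0.039) = 0.10 / 0.100 = 1.0000
k* = 1.0000^(1/0.63) ≈ 1.0000
y* = (k*)^α = 1.0000^0.37 ≈ 1.0000

y* ≈ 1.00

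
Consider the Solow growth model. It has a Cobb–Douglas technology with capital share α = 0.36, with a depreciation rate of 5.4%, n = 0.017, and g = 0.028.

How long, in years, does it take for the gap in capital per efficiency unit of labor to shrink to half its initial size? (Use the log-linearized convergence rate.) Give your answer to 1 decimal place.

about 10.9 years

Near the steady state the convergence rate is λ = (1 − α)(n + g + δ).
λ = (1 − 0.36) × 0.099 = 0.64 × 0.099 = 0.06336
Half-life = ln 2 / λ = 0.6931 / 0.06336 ≈ 10.94 years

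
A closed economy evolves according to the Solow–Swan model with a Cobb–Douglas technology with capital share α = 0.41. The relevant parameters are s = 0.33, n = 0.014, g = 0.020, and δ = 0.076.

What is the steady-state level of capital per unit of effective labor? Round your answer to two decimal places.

In steady state, investment equals break-even investment: s·k^α = (n + g + δ)·k.
Dividing both sides by k: k^(1−α) = s / (n + g + δ).
k^0.59 = 0.33 / (0.014 + 0.020 + 0.076) = 0.33 / 0.110 = 3.0000
k* = 3.0000^(1/0.59) ≈ 6.4369

k* = 6.44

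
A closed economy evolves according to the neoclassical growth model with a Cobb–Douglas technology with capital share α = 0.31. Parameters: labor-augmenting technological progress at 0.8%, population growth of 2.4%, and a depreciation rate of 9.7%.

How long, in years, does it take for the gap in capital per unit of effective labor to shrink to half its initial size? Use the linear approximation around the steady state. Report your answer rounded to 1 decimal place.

Near the steady state the convergence rate is λ = (1 − α)(n + g + δ).
λ = (1 − 0.31) × 0.129 = 0.69 × 0.129 = 0.08901
Half-life = ln 2 / λ = 0.6931 / 0.08901 ≈ 7.79 years

t_½ ≈ 7.8 years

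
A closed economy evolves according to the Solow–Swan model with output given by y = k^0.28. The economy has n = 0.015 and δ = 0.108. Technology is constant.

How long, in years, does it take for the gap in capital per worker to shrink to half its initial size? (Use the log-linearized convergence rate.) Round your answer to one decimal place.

Near the steady state the convergence rate is λ = (1 − α)(n + δ).
λ = (1 − 0.28) × 0.123 = 0.72 × 0.123 = 0.08856
Half-life = ln 2 / λ = 0.6931 / 0.08856 ≈ 7.83 years

half-life ≈ 7.8 years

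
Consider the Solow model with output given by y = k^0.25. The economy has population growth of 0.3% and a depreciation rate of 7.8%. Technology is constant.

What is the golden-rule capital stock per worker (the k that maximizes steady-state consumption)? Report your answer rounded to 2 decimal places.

The golden rule sets f'(k) = n + δ, i.e. α·k^(α−1) = n + δ.
So k^(1−α) = α / (n + δ) = 0.25 / 0.081 = 3.0864.
k_gold = 3.0864^(1/0.75) ≈ 4.4937

k_gold ≈ 4.49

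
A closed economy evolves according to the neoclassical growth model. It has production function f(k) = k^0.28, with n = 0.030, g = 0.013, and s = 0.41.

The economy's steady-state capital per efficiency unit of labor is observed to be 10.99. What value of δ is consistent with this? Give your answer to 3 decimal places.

At the steady state, Δk = 0, so s·k^α = (n + g + δ)·k.
So s / (n + g + δ) = (k*)^(1−α) = 10.99^0.72 = 5.6172.
Therefore n + g + δ = s / 5.6172 = 0.41 / 5.6172 = 0.0730, so δ = 0.0730 − 0.043 = 0.0300.

δ ≈ 0.030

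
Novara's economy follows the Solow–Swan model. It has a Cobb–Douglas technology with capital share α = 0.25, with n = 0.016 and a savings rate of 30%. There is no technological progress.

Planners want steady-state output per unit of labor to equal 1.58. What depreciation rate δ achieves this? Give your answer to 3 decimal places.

δ ≈ 0.060

Steady state requires s·f(k) = (n + δ)·k, i.e. s·k^α = (n + δ)·k.
Since y* = [s/(n + δ)]^(α/(1−α)), we have s/(n + δ) = (y*)^((1−α)/α) = 1.58^3 = 3.9443.
Therefore n + δ = s / 3.9443 = 0.30 / 3.9443 = 0.0761, so δ = 0.0761 − 0.016 = 0.0601.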